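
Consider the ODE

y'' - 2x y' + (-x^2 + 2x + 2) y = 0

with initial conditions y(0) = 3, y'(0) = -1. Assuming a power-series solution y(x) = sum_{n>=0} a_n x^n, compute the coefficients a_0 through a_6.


Ansatz: y(x) = sum_{n>=0} a_n x^n, so y'(x) = sum_{n>=1} n a_n x^(n-1) and y''(x) = sum_{n>=2} n(n-1) a_n x^(n-2).
Substitute into P(x) y'' + Q(x) y' + R(x) y = 0 with P(x) = 1, Q(x) = -2x, R(x) = -x^2 + 2x + 2, and match powers of x.
Initial conditions: a_0 = 3, a_1 = -1.
Setting the coefficient of each power of x to zero and solving order by order (substituting the coefficients already found):
  x^0: 2 a_2 + 2 a_0 = 0  ->  2 a_2 = -2 a_0 = -6  ->  a_2 = -3
  x^1: 6 a_3 + 2 a_0 = 0  ->  6 a_3 = -2 a_0 = -6  ->  a_3 = -1
  x^2: 12 a_4 - 2 a_2 + 2 a_1 - a_0 = 0  ->  12 a_4 = 2 a_2 - 2 a_1 + a_0 = -1  ->  a_4 = -1/12
  x^3: 20 a_5 - 4 a_3 + 2 a_2 - a_1 = 0  ->  20 a_5 = 4 a_3 - 2 a_2 + a_1 = 1  ->  a_5 = 1/20
  x^4: 30 a_6 - 6 a_4 + 2 a_3 - a_2 = 0  ->  30 a_6 = 6 a_4 - 2 a_3 + a_2 = -3/2  ->  a_6 = -1/20
Truncated series: y(x) = 3 - x - 3 x^2 - x^3 - (1/12) x^4 + (1/20) x^5 - (1/20) x^6 + O(x^7).

a_0 = 3; a_1 = -1; a_2 = -3; a_3 = -1; a_4 = -1/12; a_5 = 1/20; a_6 = -1/20


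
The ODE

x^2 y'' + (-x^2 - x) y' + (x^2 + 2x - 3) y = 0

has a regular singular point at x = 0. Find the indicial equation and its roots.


Divide by x^2 to reach normal form y'' + P_1(x) y' + P_2(x) y = 0 with P_1(x) = -1 - 1/x and P_2(x) = 1 + 2/x - 3/x^2.
x = 0 is a singular point because the y'-coefficient -1 - 1/x has a pole at x = 0 and the y-coefficient 1 + 2/x - 3/x^2 has a pole at x = 0.
It is a regular singular point because x P_1(x) = p(x) = -x - 1 and x^2 P_2(x) = q(x) = x^2 + 2x - 3 are polynomials, hence analytic at x = 0.
p(0) = -1,  q(0) = -3.
Indicial equation: r(r-1) + p(0) r + q(0) = 0, i.e. r^2 + (p(0) - 1) r + q(0) = 0, i.e. r^2 - 2 r - 3 = 0.
Discriminant: (-2)^2 - 4(-3) = 16, so r = (2 ± 4)/2.
Solving: r_1 = 3, r_2 = -1.

indicial: r^2 - 2 r - 3 = 0; roots r_1 = 3, r_2 = -1


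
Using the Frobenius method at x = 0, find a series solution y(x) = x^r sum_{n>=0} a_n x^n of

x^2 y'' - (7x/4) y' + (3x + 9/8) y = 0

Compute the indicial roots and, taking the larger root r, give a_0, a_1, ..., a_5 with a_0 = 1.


Write in Frobenius form y'' + (p(x)/x) y' + (q(x)/x^2) y = 0:
  p(x) = -7/4,  q(x) = 3x + 9/8.
Indicial equation: r(r-1) + (-7/4) r + (9/8) = 0 -> roots r_1 = 9/4, r_2 = 1/2.
Take r = r_1 = 9/4. Let y(x) = x^r sum_{n>=0} a_n x^n with a_0 = 1.
Substitute y = x^r sum a_n x^n and match x^{r+n}. The recurrence is
  D(n) a_n + 3 a_{n-1} = 0,  where D(n) = (r+n)(r+n-1) + (-7/4)(r+n) + (9/8).
  a_n = -3 / D(n) * a_{n-1}.
Since the indicial polynomial factors as (r - r_1)(r - r_2), D(n) = (r_1 + n - r_1)(r_1 + n - r_2) = n(n + 7/4).
Evaluating step by step (a_0 = 1):
  n = 1: D(1) = 1(1 + 7/4) = 11/4; numerator = -3(1) = -3; a_1 = (-3)/(11/4) = -12/11
  n = 2: D(2) = 2(2 + 7/4) = 15/2; numerator = -3(-12/11) = 36/11; a_2 = (36/11)/(15/2) = 24/55
  n = 3: D(3) = 3(3 + 7/4) = 57/4; numerator = -3(24/55) = -72/55; a_3 = (-72/55)/(57/4) = -96/1045
  n = 4: D(4) = 4(4 + 7/4) = 23; numerator = -3(-96/1045) = 288/1045; a_4 = (288/1045)/(23) = 288/24035
  n = 5: D(5) = 5(5 + 7/4) = 135/4; numerator = -3(288/24035) = -864/24035; a_5 = (-864/24035)/(135/4) = -128/120175

r = 9/4; a_0 = 1; a_1 = -12/11; a_2 = 24/55; a_3 = -96/1045; a_4 = 288/24035; a_5 = -128/120175


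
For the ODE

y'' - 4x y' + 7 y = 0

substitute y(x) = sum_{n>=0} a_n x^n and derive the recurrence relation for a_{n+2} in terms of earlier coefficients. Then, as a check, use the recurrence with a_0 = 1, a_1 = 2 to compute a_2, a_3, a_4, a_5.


Substitute y = sum_n a_n x^n.
y''(x) has coefficient (n+2)(n+1) a_{n+2} at x^n;
-4 x y'(x) has coefficient -4 n a_n at x^n (shift);
7 y(x) has coefficient 7 a_n at x^n.
Matching x^n: (n+2)(n+1) a_{n+2} + (-4n + 7) a_n = 0.
Thus a_{n+2} = (4n - 7) / ((n+1)(n+2)) * a_n.

Check with a_0 = 1, a_1 = 2 (apply the recurrence for n = 0, 1, 2, 3): a_0 = 1, a_1 = 2, a_2 = -7/2, a_3 = -1, a_4 = -7/24, a_5 = -1/4.

a_(n+2) = (4n - 7) / ((n+1)(n+2)) * a_n; check: a_0 = 1, a_1 = 2, a_2 = -7/2, a_3 = -1, a_4 = -7/24, a_5 = -1/4


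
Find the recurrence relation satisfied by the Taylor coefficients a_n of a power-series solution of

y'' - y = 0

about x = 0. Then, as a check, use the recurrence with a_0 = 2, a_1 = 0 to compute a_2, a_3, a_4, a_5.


Substitute y = sum_n a_n x^n into y'' + (const) y = 0.
y''(x) = sum_{n>=0} (n+2)(n+1) a_{n+2} x^n.
The ODE becomes sum_n [(n+2)(n+1) a_{n+2} - 1 a_n] x^n = 0.
Setting each coefficient to zero gives the recurrence:
  (n+2)(n+1) a_{n+2} - 1 a_n = 0,
  a_{n+2} = 1 / ((n+1)(n+2)) a_n.

Check with a_0 = 2, a_1 = 0 (apply the recurrence for n = 0, 1, 2, 3): a_0 = 2, a_1 = 0, a_2 = 1, a_3 = 0, a_4 = 1/12, a_5 = 0.

a_{n+2} = 1/((n+1)(n+2)) * a_n; check: a_0 = 2, a_1 = 0, a_2 = 1, a_3 = 0, a_4 = 1/12, a_5 = 0


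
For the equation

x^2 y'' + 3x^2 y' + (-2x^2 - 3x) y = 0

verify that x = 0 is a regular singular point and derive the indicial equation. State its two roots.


Divide by x^2 to reach normal form y'' + P_1(x) y' + P_2(x) y = 0 with P_1(x) = 3 and P_2(x) = -2 - 3/x.
x = 0 is a singular point because the y-coefficient -2 - 3/x has a pole at x = 0.
It is a regular singular point because x P_1(x) = p(x) = 3x and x^2 P_2(x) = q(x) = -2x^2 - 3x are polynomials, hence analytic at x = 0.
p(0) = 0,  q(0) = 0.
Indicial equation: r(r-1) + p(0) r + q(0) = 0, i.e. r^2 + (p(0) - 1) r + q(0) = 0, i.e. r^2 - 1 r = 0.
Discriminant: (-1)^2 - 4(0) = 1, so r = (1 ± 1)/2.
Solving: r_1 = 1, r_2 = 0.

indicial: r^2 - 1 r = 0; roots r_1 = 1, r_2 = 0


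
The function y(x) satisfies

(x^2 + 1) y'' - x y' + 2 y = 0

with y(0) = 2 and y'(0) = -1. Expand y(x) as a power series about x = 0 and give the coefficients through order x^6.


Ansatz: y(x) = sum_{n>=0} a_n x^n, so y'(x) = sum_{n>=1} n a_n x^(n-1) and y''(x) = sum_{n>=2} n(n-1) a_n x^(n-2).
Substitute into P(x) y'' + Q(x) y' + R(x) y = 0 with P(x) = x^2 + 1, Q(x) = -x, R(x) = 2, and match powers of x.
Initial conditions: a_0 = 2, a_1 = -1.
Setting the coefficient of each power of x to zero and solving order by order (substituting the coefficients already found):
  x^0: 2 a_2 + 2 a_0 = 0  ->  2 a_2 = -2 a_0 = -4  ->  a_2 = -2
  x^1: 6 a_3 + a_1 = 0  ->  6 a_3 = -a_1 = 1  ->  a_3 = 1/6
  x^2: 12 a_4 + 2 a_2 = 0  ->  12 a_4 = -2 a_2 = 4  ->  a_4 = 1/3
  x^3: 20 a_5 + 5 a_3 = 0  ->  20 a_5 = -5 a_3 = -5/6  ->  a_5 = -1/24
  x^4: 30 a_6 + 10 a_4 = 0  ->  30 a_6 = -10 a_4 = -10/3  ->  a_6 = -1/9
Truncated series: y(x) = 2 - x - 2 x^2 + (1/6) x^3 + (1/3) x^4 - (1/24) x^5 - (1/9) x^6 + O(x^7).

a_0 = 2; a_1 = -1; a_2 = -2; a_3 = 1/6; a_4 = 1/3; a_5 = -1/24; a_6 = -1/9


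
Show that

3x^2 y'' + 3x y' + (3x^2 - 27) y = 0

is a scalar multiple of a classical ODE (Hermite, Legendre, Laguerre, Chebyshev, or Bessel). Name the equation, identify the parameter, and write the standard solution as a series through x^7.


All three coefficients share the factor 3; dividing through by 3 gives  x^2 y'' + x y' + (x^2 - 9) y = 0.
This matches the Bessel equation x^2 y'' + x y' + (x^2 - nu^2) y = 0 with nu^2 = 9, so nu = 3; the solution bounded at x = 0 is J_3(x).
Frobenius at x = 0: indicial roots ±nu; for r = nu the recurrence k(k + 2nu) c_k = -c_{k-2} gives the standard series J_nu(x) = sum_{k>=0} (-1)^k / (k! (k+nu)!) (x/2)^(2k+nu). Evaluate the first 3 terms:
  k = 0: (-1)^0 / (0! * 3! * 2^3) x^3 = 1/(1*6*8) x^3 = (1/48) x^3
  k = 1: (-1)^1 / (1! * 4! * 2^5) x^5 = -1/(1*24*32) x^5 = (-1/768) x^5
  k = 2: (-1)^2 / (2! * 5! * 2^7) x^7 = 1/(2*120*128) x^7 = (1/30720) x^7
Hence J_3(x) = x^7/30720 - x^5/768 + x^3/48 + ....

J_3(x); series = x^7/30720 - x^5/768 + x^3/48


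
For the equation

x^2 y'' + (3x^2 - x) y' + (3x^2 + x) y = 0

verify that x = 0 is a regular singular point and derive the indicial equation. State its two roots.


Divide by x^2 to reach normal form y'' + P_1(x) y' + P_2(x) y = 0 with P_1(x) = 3 - 1/x and P_2(x) = 3 + 1/x.
x = 0 is a singular point because the y'-coefficient 3 - 1/x has a pole at x = 0 and the y-coefficient 3 + 1/x has a pole at x = 0.
It is a regular singular point because x P_1(x) = p(x) = 3x - 1 and x^2 P_2(x) = q(x) = 3x^2 + x are polynomials, hence analytic at x = 0.
p(0) = -1,  q(0) = 0.
Indicial equation: r(r-1) + p(0) r + q(0) = 0, i.e. r^2 + (p(0) - 1) r + q(0) = 0, i.e. r^2 - 2 r = 0.
Discriminant: (-2)^2 - 4(0) = 4, so r = (2 ± 2)/2.
Solving: r_1 = 2, r_2 = 0.

indicial: r^2 - 2 r = 0; roots r_1 = 2, r_2 = 0


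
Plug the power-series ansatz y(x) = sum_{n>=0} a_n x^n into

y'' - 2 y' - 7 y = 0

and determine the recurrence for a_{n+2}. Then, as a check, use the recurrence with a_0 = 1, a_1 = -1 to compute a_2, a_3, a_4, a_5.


Substitute y = sum_n a_n x^n.
y''(x) has coefficient (n+2)(n+1) a_{n+2} at x^n;
-2 y'(x) has coefficient -2 (n+1) a_{n+1} at x^n;
-7 y(x) has coefficient -7 a_n at x^n.
Matching x^n: (n+2)(n+1) a_{n+2} - 2 (n+1) a_{n+1} - 7 a_n = 0.
Thus a_{n+2} = [2 (n+1) a_{n+1} + 7 a_n] / ((n+1)(n+2)).

Check with a_0 = 1, a_1 = -1 (apply the recurrence for n = 0, 1, 2, 3): a_0 = 1, a_1 = -1, a_2 = 5/2, a_3 = 1/2, a_4 = 41/24, a_5 = 103/120.

a_(n+2) = [2 (n+1) a_(n+1) + 7 a_n] / ((n+1)(n+2)); check: a_0 = 1, a_1 = -1, a_2 = 5/2, a_3 = 1/2, a_4 = 41/24, a_5 = 103/120


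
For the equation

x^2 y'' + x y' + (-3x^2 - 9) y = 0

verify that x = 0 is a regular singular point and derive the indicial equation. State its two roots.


Divide by x^2 to reach normal form y'' + P_1(x) y' + P_2(x) y = 0 with P_1(x) = 1/x and P_2(x) = -3 - 9/x^2.
x = 0 is a singular point because the y'-coefficient 1/x has a pole at x = 0 and the y-coefficient -3 - 9/x^2 has a pole at x = 0.
It is a regular singular point because x P_1(x) = p(x) = 1 and x^2 P_2(x) = q(x) = -3x^2 - 9 are polynomials, hence analytic at x = 0.
p(0) = 1,  q(0) = -9.
Indicial equation: r(r-1) + p(0) r + q(0) = 0, i.e. r^2 + (p(0) - 1) r + q(0) = 0, i.e. r^2 - 9 = 0.
Discriminant: (0)^2 - 4(-9) = 36, so r = (0 ± 6)/2.
Solving: r_1 = 3, r_2 = -3.

indicial: r^2 - 9 = 0; roots r_1 = 3, r_2 = -3


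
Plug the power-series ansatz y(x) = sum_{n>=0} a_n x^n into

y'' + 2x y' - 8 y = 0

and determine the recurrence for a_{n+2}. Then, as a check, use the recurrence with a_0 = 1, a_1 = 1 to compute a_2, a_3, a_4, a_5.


Substitute y = sum_n a_n x^n.
y''(x) has coefficient (n+2)(n+1) a_{n+2} at x^n;
2 x y'(x) has coefficient 2 n a_n at x^n (shift);
-8 y(x) has coefficient -8 a_n at x^n.
Matching x^n: (n+2)(n+1) a_{n+2} + (2n - 8) a_n = 0.
Thus a_{n+2} = (-2n + 8) / ((n+1)(n+2)) * a_n.

Check with a_0 = 1, a_1 = 1 (apply the recurrence for n = 0, 1, 2, 3): a_0 = 1, a_1 = 1, a_2 = 4, a_3 = 1, a_4 = 4/3, a_5 = 1/10.

a_(n+2) = (-2n + 8) / ((n+1)(n+2)) * a_n; check: a_0 = 1, a_1 = 1, a_2 = 4, a_3 = 1, a_4 = 4/3, a_5 = 1/10


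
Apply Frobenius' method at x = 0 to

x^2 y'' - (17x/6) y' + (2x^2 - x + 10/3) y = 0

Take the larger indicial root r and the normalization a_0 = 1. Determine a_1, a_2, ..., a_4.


Write in Frobenius form y'' + (p(x)/x) y' + (q(x)/x^2) y = 0:
  p(x) = -17/6,  q(x) = 2x^2 - x + 10/3.
Indicial equation: r(r-1) + (-17/6) r + (10/3) = 0 -> roots r_1 = 5/2, r_2 = 4/3.
Take r = r_1 = 5/2. Let y(x) = x^r sum_{n>=0} a_n x^n with a_0 = 1.
Substitute y = x^r sum a_n x^n and match x^{r+n}. The recurrence is
  D(n) a_n - 1 a_{n-1} + 2 a_{n-2} = 0,  where D(n) = (r+n)(r+n-1) + (-17/6)(r+n) + (10/3).
  a_n = [1 a_{n-1} - 2 a_{n-2}] / D(n).
Since the indicial polynomial factors as (r - r_1)(r - r_2), D(n) = (r_1 + n - r_1)(r_1 + n - r_2) = n(n + 7/6).
Evaluating step by step (a_0 = 1):
  n = 1: D(1) = 1(1 + 7/6) = 13/6; numerator = 1(1) = 1; a_1 = (1)/(13/6) = 6/13
  n = 2: D(2) = 2(2 + 7/6) = 19/3; numerator = 1(6/13) - 2(1) = -20/13; a_2 = (-20/13)/(19/3) = -60/247
  n = 3: D(3) = 3(3 + 7/6) = 25/2; numerator = 1(-60/247) - 2(6/13) = -288/247; a_3 = (-288/247)/(25/2) = -576/6175
  n = 4: D(4) = 4(4 + 7/6) = 62/3; numerator = 1(-576/6175) - 2(-60/247) = 2424/6175; a_4 = (2424/6175)/(62/3) = 3636/191425

r = 5/2; a_0 = 1; a_1 = 6/13; a_2 = -60/247; a_3 = -576/6175; a_4 = 3636/191425


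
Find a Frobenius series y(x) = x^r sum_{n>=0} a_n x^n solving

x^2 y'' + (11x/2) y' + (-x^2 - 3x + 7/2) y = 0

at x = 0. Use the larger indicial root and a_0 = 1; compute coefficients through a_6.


Write in Frobenius form y'' + (p(x)/x) y' + (q(x)/x^2) y = 0:
  p(x) = 11/2,  q(x) = -x^2 - 3x + 7/2.
Indicial equation: r(r-1) + (11/2) r + (7/2) = 0 -> roots r_1 = -1, r_2 = -7/2.
Take r = r_1 = -1. Let y(x) = x^r sum_{n>=0} a_n x^n with a_0 = 1.
Substitute y = x^r sum a_n x^n and match x^{r+n}. The recurrence is
  D(n) a_n - 3 a_{n-1} - 1 a_{n-2} = 0,  where D(n) = (r+n)(r+n-1) + (11/2)(r+n) + (7/2).
  a_n = [3 a_{n-1} + 1 a_{n-2}] / D(n).
Since the indicial polynomial factors as (r - r_1)(r - r_2), D(n) = (r_1 + n - r_1)(r_1 + n - r_2) = n(n + 5/2).
Evaluating step by step (a_0 = 1):
  n = 1: D(1) = 1(1 + 5/2) = 7/2; numerator = 3(1) = 3; a_1 = (3)/(7/2) = 6/7
  n = 2: D(2) = 2(2 + 5/2) = 9; numerator = 3(6/7) + 1(1) = 25/7; a_2 = (25/7)/(9) = 25/63
  n = 3: D(3) = 3(3 + 5/2) = 33/2; numerator = 3(25/63) + 1(6/7) = 43/21; a_3 = (43/21)/(33/2) = 86/693
  n = 4: D(4) = 4(4 + 5/2) = 26; numerator = 3(86/693) + 1(25/63) = 533/693; a_4 = (533/693)/(26) = 41/1386
  n = 5: D(5) = 5(5 + 5/2) = 75/2; numerator = 3(41/1386) + 1(86/693) = 295/1386; a_5 = (295/1386)/(75/2) = 59/10395
  n = 6: D(6) = 6(6 + 5/2) = 51; numerator = 3(59/10395) + 1(41/1386) = 323/6930; a_6 = (323/6930)/(51) = 19/20790

r = -1; a_0 = 1; a_1 = 6/7; a_2 = 25/63; a_3 = 86/693; a_4 = 41/1386; a_5 = 59/10395; a_6 = 19/20790


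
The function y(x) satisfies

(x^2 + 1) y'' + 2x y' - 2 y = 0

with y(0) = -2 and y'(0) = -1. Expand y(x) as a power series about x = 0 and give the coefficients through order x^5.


Ansatz: y(x) = sum_{n>=0} a_n x^n, so y'(x) = sum_{n>=1} n a_n x^(n-1) and y''(x) = sum_{n>=2} n(n-1) a_n x^(n-2).
Substitute into P(x) y'' + Q(x) y' + R(x) y = 0 with P(x) = x^2 + 1, Q(x) = 2x, R(x) = -2, and match powers of x.
Initial conditions: a_0 = -2, a_1 = -1.
Setting the coefficient of each power of x to zero and solving order by order (substituting the coefficients already found):
  x^0: 2 a_2 - 2 a_0 = 0  ->  2 a_2 = 2 a_0 = -4  ->  a_2 = -2
  x^1: 6 a_3 = 0  ->  a_3 = 0
  x^2: 12 a_4 + 4 a_2 = 0  ->  12 a_4 = -4 a_2 = 8  ->  a_4 = 2/3
  x^3: 20 a_5 + 10 a_3 = 0  ->  20 a_5 = -10 a_3 = 0  ->  a_5 = 0
Truncated series: y(x) = -2 - x - 2 x^2 + (2/3) x^4 + O(x^6).

a_0 = -2; a_1 = -1; a_2 = -2; a_3 = 0; a_4 = 2/3; a_5 = 0


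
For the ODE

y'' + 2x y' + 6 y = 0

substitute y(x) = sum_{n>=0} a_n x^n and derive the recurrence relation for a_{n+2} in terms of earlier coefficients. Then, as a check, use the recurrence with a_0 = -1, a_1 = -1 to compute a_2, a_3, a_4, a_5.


Substitute y = sum_n a_n x^n.
y''(x) has coefficient (n+2)(n+1) a_{n+2} at x^n;
2 x y'(x) has coefficient 2 n a_n at x^n (shift);
6 y(x) has coefficient 6 a_n at x^n.
Matching x^n: (n+2)(n+1) a_{n+2} + (2n + 6) a_n = 0.
Thus a_{n+2} = (-2n - 6) / ((n+1)(n+2)) * a_n.

Check with a_0 = -1, a_1 = -1 (apply the recurrence for n = 0, 1, 2, 3): a_0 = -1, a_1 = -1, a_2 = 3, a_3 = 4/3, a_4 = -5/2, a_5 = -4/5.

a_(n+2) = (-2n - 6) / ((n+1)(n+2)) * a_n; check: a_0 = -1, a_1 = -1, a_2 = 3, a_3 = 4/3, a_4 = -5/2, a_5 = -4/5


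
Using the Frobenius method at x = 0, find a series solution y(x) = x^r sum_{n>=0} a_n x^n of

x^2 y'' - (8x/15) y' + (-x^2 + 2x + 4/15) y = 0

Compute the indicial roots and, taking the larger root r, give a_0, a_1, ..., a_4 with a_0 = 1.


Write in Frobenius form y'' + (p(x)/x) y' + (q(x)/x^2) y = 0:
  p(x) = -8/15,  q(x) = -x^2 + 2x + 4/15.
Indicial equation: r(r-1) + (-8/15) r + (4/15) = 0 -> roots r_1 = 4/3, r_2 = 1/5.
Take r = r_1 = 4/3. Let y(x) = x^r sum_{n>=0} a_n x^n with a_0 = 1.
Substitute y = x^r sum a_n x^n and match x^{r+n}. The recurrence is
  D(n) a_n + 2 a_{n-1} - 1 a_{n-2} = 0,  where D(n) = (r+n)(r+n-1) + (-8/15)(r+n) + (4/15).
  a_n = [-2 a_{n-1} + 1 a_{n-2}] / D(n).
Since the indicial polynomial factors as (r - r_1)(r - r_2), D(n) = (r_1 + n - r_1)(r_1 + n - r_2) = n(n + 17/15).
Evaluating step by step (a_0 = 1):
  n = 1: D(1) = 1(1 + 17/15) = 32/15; numerator = -2(1) = -2; a_1 = (-2)/(32/15) = -15/16
  n = 2: D(2) = 2(2 + 17/15) = 94/15; numerator = -2(-15/16) + 1(1) = 23/8; a_2 = (23/8)/(94/15) = 345/752
  n = 3: D(3) = 3(3 + 17/15) = 62/5; numerator = -2(345/752) + 1(-15/16) = -1395/752; a_3 = (-1395/752)/(62/5) = -225/1504
  n = 4: D(4) = 4(4 + 17/15) = 308/15; numerator = -2(-225/1504) + 1(345/752) = 285/376; a_4 = (285/376)/(308/15) = 4275/115808

r = 4/3; a_0 = 1; a_1 = -15/16; a_2 = 345/752; a_3 = -225/1504; a_4 = 4275/115808


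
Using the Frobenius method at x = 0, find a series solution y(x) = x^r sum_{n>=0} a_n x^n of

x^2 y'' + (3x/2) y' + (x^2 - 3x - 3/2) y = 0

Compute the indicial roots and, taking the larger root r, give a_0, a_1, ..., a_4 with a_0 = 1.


Write in Frobenius form y'' + (p(x)/x) y' + (q(x)/x^2) y = 0:
  p(x) = 3/2,  q(x) = x^2 - 3x - 3/2.
Indicial equation: r(r-1) + (3/2) r + (-3/2) = 0 -> roots r_1 = 1, r_2 = -3/2.
Take r = r_1 = 1. Let y(x) = x^r sum_{n>=0} a_n x^n with a_0 = 1.
Substitute y = x^r sum a_n x^n and match x^{r+n}. The recurrence is
  D(n) a_n - 3 a_{n-1} + 1 a_{n-2} = 0,  where D(n) = (r+n)(r+n-1) + (3/2)(r+n) + (-3/2).
  a_n = [3 a_{n-1} - 1 a_{n-2}] / D(n).
Since the indicial polynomial factors as (r - r_1)(r - r_2), D(n) = (r_1 + n - r_1)(r_1 + n - r_2) = n(n + 5/2).
Evaluating step by step (a_0 = 1):
  n = 1: D(1) = 1(1 + 5/2) = 7/2; numerator = 3(1) = 3; a_1 = (3)/(7/2) = 6/7
  n = 2: D(2) = 2(2 + 5/2) = 9; numerator = 3(6/7) - 1(1) = 11/7; a_2 = (11/7)/(9) = 11/63
  n = 3: D(3) = 3(3 + 5/2) = 33/2; numerator = 3(11/63) - 1(6/7) = -1/3; a_3 = (-1/3)/(33/2) = -2/99
  n = 4: D(4) = 4(4 + 5/2) = 26; numerator = 3(-2/99) - 1(11/63) = -163/693; a_4 = (-163/693)/(26) = -163/18018

r = 1; a_0 = 1; a_1 = 6/7; a_2 = 11/63; a_3 = -2/99; a_4 = -163/18018


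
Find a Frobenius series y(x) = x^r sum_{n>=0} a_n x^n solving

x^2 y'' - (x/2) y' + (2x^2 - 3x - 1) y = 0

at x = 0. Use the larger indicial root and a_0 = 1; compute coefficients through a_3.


Write in Frobenius form y'' + (p(x)/x) y' + (q(x)/x^2) y = 0:
  p(x) = -1/2,  q(x) = 2x^2 - 3x - 1.
Indicial equation: r(r-1) + (-1/2) r + (-1) = 0 -> roots r_1 = 2, r_2 = -1/2.
Take r = r_1 = 2. Let y(x) = x^r sum_{n>=0} a_n x^n with a_0 = 1.
Substitute y = x^r sum a_n x^n and match x^{r+n}. The recurrence is
  D(n) a_n - 3 a_{n-1} + 2 a_{n-2} = 0,  where D(n) = (r+n)(r+n-1) + (-1/2)(r+n) + (-1).
  a_n = [3 a_{n-1} - 2 a_{n-2}] / D(n).
Since the indicial polynomial factors as (r - r_1)(r - r_2), D(n) = (r_1 + n - r_1)(r_1 + n - r_2) = n(n + 5/2).
Evaluating step by step (a_0 = 1):
  n = 1: D(1) = 1(1 + 5/2) = 7/2; numerator = 3(1) = 3; a_1 = (3)/(7/2) = 6/7
  n = 2: D(2) = 2(2 + 5/2) = 9; numerator = 3(6/7) - 2(1) = 4/7; a_2 = (4/7)/(9) = 4/63
  n = 3: D(3) = 3(3 + 5/2) = 33/2; numerator = 3(4/63) - 2(6/7) = -32/21; a_3 = (-32/21)/(33/2) = -64/693

r = 2; a_0 = 1; a_1 = 6/7; a_2 = 4/63; a_3 = -64/693


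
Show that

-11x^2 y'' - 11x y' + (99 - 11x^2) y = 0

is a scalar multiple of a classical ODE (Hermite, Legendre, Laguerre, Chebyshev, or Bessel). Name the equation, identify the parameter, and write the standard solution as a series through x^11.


All three coefficients share the factor -11; dividing through by -11 gives  x^2 y'' + x y' + (x^2 - 9) y = 0.
This matches the Bessel equation x^2 y'' + x y' + (x^2 - nu^2) y = 0 with nu^2 = 9, so nu = 3; the solution bounded at x = 0 is J_3(x).
Frobenius at x = 0: indicial roots ±nu; for r = nu the recurrence k(k + 2nu) c_k = -c_{k-2} gives the standard series J_nu(x) = sum_{k>=0} (-1)^k / (k! (k+nu)!) (x/2)^(2k+nu). Evaluate the first 5 terms:
  k = 0: (-1)^0 / (0! * 3! * 2^3) x^3 = 1/(1*6*8) x^3 = (1/48) x^3
  k = 1: (-1)^1 / (1! * 4! * 2^5) x^5 = -1/(1*24*32) x^5 = (-1/768) x^5
  k = 2: (-1)^2 / (2! * 5! * 2^7) x^7 = 1/(2*120*128) x^7 = (1/30720) x^7
  k = 3: (-1)^3 / (3! * 6! * 2^9) x^9 = -1/(6*720*512) x^9 = (-1/2211840) x^9
  k = 4: (-1)^4 / (4! * 7! * 2^11) x^11 = 1/(24*5040*2048) x^11 = (1/247726080) x^11
Hence J_3(x) = x^11/247726080 - x^9/2211840 + x^7/30720 - x^5/768 + x^3/48 + ....

J_3(x); series = x^11/247726080 - x^9/2211840 + x^7/30720 - x^5/768 + x^3/48


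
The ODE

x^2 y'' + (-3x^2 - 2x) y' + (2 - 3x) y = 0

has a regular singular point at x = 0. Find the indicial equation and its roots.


Divide by x^2 to reach normal form y'' + P_1(x) y' + P_2(x) y = 0 with P_1(x) = -3 - 2/x and P_2(x) = -3/x + 2/x^2.
x = 0 is a singular point because the y'-coefficient -3 - 2/x has a pole at x = 0 and the y-coefficient -3/x + 2/x^2 has a pole at x = 0.
It is a regular singular point because x P_1(x) = p(x) = -3x - 2 and x^2 P_2(x) = q(x) = 2 - 3x are polynomials, hence analytic at x = 0.
p(0) = -2,  q(0) = 2.
Indicial equation: r(r-1) + p(0) r + q(0) = 0, i.e. r^2 + (p(0) - 1) r + q(0) = 0, i.e. r^2 - 3 r + 2 = 0.
Discriminant: (-3)^2 - 4(2) = 1, so r = (3 ± 1)/2.
Solving: r_1 = 2, r_2 = 1.

indicial: r^2 - 3 r + 2 = 0; roots r_1 = 2, r_2 = 1


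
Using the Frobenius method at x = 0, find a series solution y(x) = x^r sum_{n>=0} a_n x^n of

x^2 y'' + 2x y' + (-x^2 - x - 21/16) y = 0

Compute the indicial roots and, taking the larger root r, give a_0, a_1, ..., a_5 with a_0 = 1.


Write in Frobenius form y'' + (p(x)/x) y' + (q(x)/x^2) y = 0:
  p(x) = 2,  q(x) = -x^2 - x - 21/16.
Indicial equation: r(r-1) + (2) r + (-21/16) = 0 -> roots r_1 = 3/4, r_2 = -7/4.
Take r = r_1 = 3/4. Let y(x) = x^r sum_{n>=0} a_n x^n with a_0 = 1.
Substitute y = x^r sum a_n x^n and match x^{r+n}. The recurrence is
  D(n) a_n - 1 a_{n-1} - 1 a_{n-2} = 0,  where D(n) = (r+n)(r+n-1) + (2)(r+n) + (-21/16).
  a_n = [1 a_{n-1} + 1 a_{n-2}] / D(n).
Since the indicial polynomial factors as (r - r_1)(r - r_2), D(n) = (r_1 + n - r_1)(r_1 + n - r_2) = n(n + 5/2).
Evaluating step by step (a_0 = 1):
  n = 1: D(1) = 1(1 + 5/2) = 7/2; numerator = 1(1) = 1; a_1 = (1)/(7/2) = 2/7
  n = 2: D(2) = 2(2 + 5/2) = 9; numerator = 1(2/7) + 1(1) = 9/7; a_2 = (9/7)/(9) = 1/7
  n = 3: D(3) = 3(3 + 5/2) = 33/2; numerator = 1(1/7) + 1(2/7) = 3/7; a_3 = (3/7)/(33/2) = 2/77
  n = 4: D(4) = 4(4 + 5/2) = 26; numerator = 1(2/77) + 1(1/7) = 13/77; a_4 = (13/77)/(26) = 1/154
  n = 5: D(5) = 5(5 + 5/2) = 75/2; numerator = 1(1/154) + 1(2/77) = 5/154; a_5 = (5/154)/(75/2) = 1/1155

r = 3/4; a_0 = 1; a_1 = 2/7; a_2 = 1/7; a_3 = 2/77; a_4 = 1/154; a_5 = 1/1155


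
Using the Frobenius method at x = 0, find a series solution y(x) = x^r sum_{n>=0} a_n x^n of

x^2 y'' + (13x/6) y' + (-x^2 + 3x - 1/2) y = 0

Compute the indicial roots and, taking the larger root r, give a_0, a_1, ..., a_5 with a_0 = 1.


Write in Frobenius form y'' + (p(x)/x) y' + (q(x)/x^2) y = 0:
  p(x) = 13/6,  q(x) = -x^2 + 3x - 1/2.
Indicial equation: r(r-1) + (13/6) r + (-1/2) = 0 -> roots r_1 = 1/3, r_2 = -3/2.
Take r = r_1 = 1/3. Let y(x) = x^r sum_{n>=0} a_n x^n with a_0 = 1.
Substitute y = x^r sum a_n x^n and match x^{r+n}. The recurrence is
  D(n) a_n + 3 a_{n-1} - 1 a_{n-2} = 0,  where D(n) = (r+n)(r+n-1) + (13/6)(r+n) + (-1/2).
  a_n = [-3 a_{n-1} + 1 a_{n-2}] / D(n).
Since the indicial polynomial factors as (r - r_1)(r - r_2), D(n) = (r_1 + n - r_1)(r_1 + n - r_2) = n(n + 11/6).
Evaluating step by step (a_0 = 1):
  n = 1: D(1) = 1(1 + 11/6) = 17/6; numerator = -3(1) = -3; a_1 = (-3)/(17/6) = -18/17
  n = 2: D(2) = 2(2 + 11/6) = 23/3; numerator = -3(-18/17) + 1(1) = 71/17; a_2 = (71/17)/(23/3) = 213/391
  n = 3: D(3) = 3(3 + 11/6) = 29/2; numerator = -3(213/391) + 1(-18/17) = -1053/391; a_3 = (-1053/391)/(29/2) = -2106/11339
  n = 4: D(4) = 4(4 + 11/6) = 70/3; numerator = -3(-2106/11339) + 1(213/391) = 735/667; a_4 = (735/667)/(70/3) = 63/1334
  n = 5: D(5) = 5(5 + 11/6) = 205/6; numerator = -3(63/1334) + 1(-2106/11339) = -7425/22678; a_5 = (-7425/22678)/(205/6) = -4455/464899

r = 1/3; a_0 = 1; a_1 = -18/17; a_2 = 213/391; a_3 = -2106/11339; a_4 = 63/1334; a_5 = -4455/464899


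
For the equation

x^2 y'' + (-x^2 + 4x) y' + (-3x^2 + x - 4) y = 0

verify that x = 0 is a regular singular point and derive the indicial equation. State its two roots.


Divide by x^2 to reach normal form y'' + P_1(x) y' + P_2(x) y = 0 with P_1(x) = -1 + 4/x and P_2(x) = -3 + 1/x - 4/x^2.
x = 0 is a singular point because the y'-coefficient -1 + 4/x has a pole at x = 0 and the y-coefficient -3 + 1/x - 4/x^2 has a pole at x = 0.
It is a regular singular point because x P_1(x) = p(x) = 4 - x and x^2 P_2(x) = q(x) = -3x^2 + x - 4 are polynomials, hence analytic at x = 0.
p(0) = 4,  q(0) = -4.
Indicial equation: r(r-1) + p(0) r + q(0) = 0, i.e. r^2 + (p(0) - 1) r + q(0) = 0, i.e. r^2 + 3 r - 4 = 0.
Discriminant: (3)^2 - 4(-4) = 25, so r = (-3 ± 5)/2.
Solving: r_1 = 1, r_2 = -4.

indicial: r^2 + 3 r - 4 = 0; roots r_1 = 1, r_2 = -4


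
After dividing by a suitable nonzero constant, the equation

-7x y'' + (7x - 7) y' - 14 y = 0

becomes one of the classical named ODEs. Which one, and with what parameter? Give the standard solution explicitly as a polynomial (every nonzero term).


All three coefficients share the factor -7; dividing through by -7 gives  x y'' + (1 - x) y' + 2 y = 0.
This matches the Laguerre equation x y'' + (1 - x) y' + n y = 0 with n = 2; the polynomial solution is L_2(x).
With y = sum_k a_k x^k, matching x^k gives (k+1)k a_{k+1} + (k+1) a_{k+1} - k a_k + n a_k = 0, i.e. (k+1)^2 a_{k+1} = (k - n) a_k = (k - 2) a_k. The right side vanishes at k = 2, so the series terminates at degree 2.
Standard normalization L_n(0) = 1 gives a_0 = 1. Work upward with a_{k+1} = (k - 2) a_k / (k+1)^2:
  a_1 = (0 - 2)(1) / 1^2 = -2/1 = -2
  a_2 = (1 - 2)(-2) / 2^2 = 2/4 = 1/2
Hence L_2(x) = x^2/2 - 2 x + 1.

L_2(x); series = x^2/2 - 2 x + 1


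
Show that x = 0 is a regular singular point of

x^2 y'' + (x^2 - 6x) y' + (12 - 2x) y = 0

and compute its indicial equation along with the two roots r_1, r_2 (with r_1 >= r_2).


Divide by x^2 to reach normal form y'' + P_1(x) y' + P_2(x) y = 0 with P_1(x) = 1 - 6/x and P_2(x) = -2/x + 12/x^2.
x = 0 is a singular point because the y'-coefficient 1 - 6/x has a pole at x = 0 and the y-coefficient -2/x + 12/x^2 has a pole at x = 0.
It is a regular singular point because x P_1(x) = p(x) = x - 6 and x^2 P_2(x) = q(x) = 12 - 2x are polynomials, hence analytic at x = 0.
p(0) = -6,  q(0) = 12.
Indicial equation: r(r-1) + p(0) r + q(0) = 0, i.e. r^2 + (p(0) - 1) r + q(0) = 0, i.e. r^2 - 7 r + 12 = 0.
Discriminant: (-7)^2 - 4(12) = 1, so r = (7 ± 1)/2.
Solving: r_1 = 4, r_2 = 3.

indicial: r^2 - 7 r + 12 = 0; roots r_1 = 4, r_2 = 3


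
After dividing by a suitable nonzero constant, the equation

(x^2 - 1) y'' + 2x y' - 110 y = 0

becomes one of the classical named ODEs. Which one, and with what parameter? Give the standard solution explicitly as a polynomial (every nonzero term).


All three coefficients share the factor -1; dividing through by -1 gives  (1 - x^2) y'' - 2x y' + 110 y = 0.
This matches the Legendre equation (1 - x^2) y'' - 2x y' + n(n+1) y = 0 (note the -2x y' term) with n(n+1) = 110, so n = 10; the polynomial solution is P_10(x).
With y = sum_k a_k x^k, matching x^k gives (k+2)(k+1) a_{k+2} = [k(k+1) - n(n+1)] a_k = (k - 10)(k + 11) a_k. The right side vanishes at k = 10, so the series with the parity of 10 terminates at degree 10.
Standard normalization (P_n(1) = 1): leading coefficient (2n)!/(2^n (n!)^2) = 2432902008176640000/(1024*13168189440000) = 46189/256, so a_10 = 46189/256. Work downward with a_k = (k+1)(k+2) a_{k+2} / ((k - 10)(k + 11)):
  a_8 = (9)(10)(46189/256) / ((8 - 10)(8 + 11)) = (2078505/128)/(-38) = -109395/256
  a_6 = (7)(8)(-109395/256) / ((6 - 10)(6 + 11)) = (-765765/32)/(-68) = 45045/128
  a_4 = (5)(6)(45045/128) / ((4 - 10)(4 + 11)) = (675675/64)/(-90) = -15015/128
  a_2 = (3)(4)(-15015/128) / ((2 - 10)(2 + 11)) = (-45045/32)/(-104) = 3465/256
  a_0 = (1)(2)(3465/256) / ((0 - 10)(0 + 11)) = (3465/128)/(-110) = -63/256
Hence P_10(x) = 46189 x^10/256 - 109395 x^8/256 + 45045 x^6/128 - 15015 x^4/128 + 3465 x^2/256 - 63/256.

P_10(x); series = 46189 x^10/256 - 109395 x^8/256 + 45045 x^6/128 - 15015 x^4/128 + 3465 x^2/256 - 63/256


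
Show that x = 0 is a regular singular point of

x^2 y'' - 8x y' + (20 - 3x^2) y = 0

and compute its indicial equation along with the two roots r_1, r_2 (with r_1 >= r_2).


Divide by x^2 to reach normal form y'' + P_1(x) y' + P_2(x) y = 0 with P_1(x) = -8/x and P_2(x) = -3 + 20/x^2.
x = 0 is a singular point because the y'-coefficient -8/x has a pole at x = 0 and the y-coefficient -3 + 20/x^2 has a pole at x = 0.
It is a regular singular point because x P_1(x) = p(x) = -8 and x^2 P_2(x) = q(x) = 20 - 3x^2 are polynomials, hence analytic at x = 0.
p(0) = -8,  q(0) = 20.
Indicial equation: r(r-1) + p(0) r + q(0) = 0, i.e. r^2 + (p(0) - 1) r + q(0) = 0, i.e. r^2 - 9 r + 20 = 0.
Discriminant: (-9)^2 - 4(20) = 1, so r = (9 ± 1)/2.
Solving: r_1 = 5, r_2 = 4.

indicial: r^2 - 9 r + 20 = 0; roots r_1 = 5, r_2 = 4


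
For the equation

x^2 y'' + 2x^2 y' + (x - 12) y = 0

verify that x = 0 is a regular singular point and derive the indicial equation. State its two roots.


Divide by x^2 to reach normal form y'' + P_1(x) y' + P_2(x) y = 0 with P_1(x) = 2 and P_2(x) = 1/x - 12/x^2.
x = 0 is a singular point because the y-coefficient 1/x - 12/x^2 has a pole at x = 0.
It is a regular singular point because x P_1(x) = p(x) = 2x and x^2 P_2(x) = q(x) = x - 12 are polynomials, hence analytic at x = 0.
p(0) = 0,  q(0) = -12.
Indicial equation: r(r-1) + p(0) r + q(0) = 0, i.e. r^2 + (p(0) - 1) r + q(0) = 0, i.e. r^2 - 1 r - 12 = 0.
Discriminant: (-1)^2 - 4(-12) = 49, so r = (1 ± 7)/2.
Solving: r_1 = 4, r_2 = -3.

indicial: r^2 - 1 r - 12 = 0; roots r_1 = 4, r_2 = -3


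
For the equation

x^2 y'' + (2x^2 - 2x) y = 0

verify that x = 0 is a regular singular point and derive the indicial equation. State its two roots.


Divide by x^2 to reach normal form y'' + P_1(x) y' + P_2(x) y = 0 with P_1(x) = 0 and P_2(x) = 2 - 2/x.
x = 0 is a singular point because the y-coefficient 2 - 2/x has a pole at x = 0.
It is a regular singular point because x P_1(x) = p(x) = 0 and x^2 P_2(x) = q(x) = 2x^2 - 2x are polynomials, hence analytic at x = 0.
p(0) = 0,  q(0) = 0.
Indicial equation: r(r-1) + p(0) r + q(0) = 0, i.e. r^2 + (p(0) - 1) r + q(0) = 0, i.e. r^2 - 1 r = 0.
Discriminant: (-1)^2 - 4(0) = 1, so r = (1 ± 1)/2.
Solving: r_1 = 1, r_2 = 0.

indicial: r^2 - 1 r = 0; roots r_1 = 1, r_2 = 0


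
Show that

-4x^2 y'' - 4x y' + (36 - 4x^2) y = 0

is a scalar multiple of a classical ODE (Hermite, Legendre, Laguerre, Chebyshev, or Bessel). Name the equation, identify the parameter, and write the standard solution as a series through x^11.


All three coefficients share the factor -4; dividing through by -4 gives  x^2 y'' + x y' + (x^2 - 9) y = 0.
This matches the Bessel equation x^2 y'' + x y' + (x^2 - nu^2) y = 0 with nu^2 = 9, so nu = 3; the solution bounded at x = 0 is J_3(x).
Frobenius at x = 0: indicial roots ±nu; for r = nu the recurrence k(k + 2nu) c_k = -c_{k-2} gives the standard series J_nu(x) = sum_{k>=0} (-1)^k / (k! (k+nu)!) (x/2)^(2k+nu). Evaluate the first 5 terms:
  k = 0: (-1)^0 / (0! * 3! * 2^3) x^3 = 1/(1*6*8) x^3 = (1/48) x^3
  k = 1: (-1)^1 / (1! * 4! * 2^5) x^5 = -1/(1*24*32) x^5 = (-1/768) x^5
  k = 2: (-1)^2 / (2! * 5! * 2^7) x^7 = 1/(2*120*128) x^7 = (1/30720) x^7
  k = 3: (-1)^3 / (3! * 6! * 2^9) x^9 = -1/(6*720*512) x^9 = (-1/2211840) x^9
  k = 4: (-1)^4 / (4! * 7! * 2^11) x^11 = 1/(24*5040*2048) x^11 = (1/247726080) x^11
Hence J_3(x) = x^11/247726080 - x^9/2211840 + x^7/30720 - x^5/768 + x^3/48 + ....

J_3(x); series = x^11/247726080 - x^9/2211840 + x^7/30720 - x^5/768 + x^3/48


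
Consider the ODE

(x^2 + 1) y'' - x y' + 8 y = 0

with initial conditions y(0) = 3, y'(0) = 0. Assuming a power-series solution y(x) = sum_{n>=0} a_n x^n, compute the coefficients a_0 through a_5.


Ansatz: y(x) = sum_{n>=0} a_n x^n, so y'(x) = sum_{n>=1} n a_n x^(n-1) and y''(x) = sum_{n>=2} n(n-1) a_n x^(n-2).
Substitute into P(x) y'' + Q(x) y' + R(x) y = 0 with P(x) = x^2 + 1, Q(x) = -x, R(x) = 8, and match powers of x.
Initial conditions: a_0 = 3, a_1 = 0.
Setting the coefficient of each power of x to zero and solving order by order (substituting the coefficients already found):
  x^0: 2 a_2 + 8 a_0 = 0  ->  2 a_2 = -8 a_0 = -24  ->  a_2 = -12
  x^1: 6 a_3 + 7 a_1 = 0  ->  6 a_3 = -7 a_1 = 0  ->  a_3 = 0
  x^2: 12 a_4 + 8 a_2 = 0  ->  12 a_4 = -8 a_2 = 96  ->  a_4 = 8
  x^3: 20 a_5 + 11 a_3 = 0  ->  20 a_5 = -11 a_3 = 0  ->  a_5 = 0
Truncated series: y(x) = 3 - 12 x^2 + 8 x^4 + O(x^6).

a_0 = 3; a_1 = 0; a_2 = -12; a_3 = 0; a_4 = 8; a_5 = 0


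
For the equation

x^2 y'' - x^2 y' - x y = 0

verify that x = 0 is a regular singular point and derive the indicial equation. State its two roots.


Divide by x^2 to reach normal form y'' + P_1(x) y' + P_2(x) y = 0 with P_1(x) = -1 and P_2(x) = -1/x.
x = 0 is a singular point because the y-coefficient -1/x has a pole at x = 0.
It is a regular singular point because x P_1(x) = p(x) = -x and x^2 P_2(x) = q(x) = -x are polynomials, hence analytic at x = 0.
p(0) = 0,  q(0) = 0.
Indicial equation: r(r-1) + p(0) r + q(0) = 0, i.e. r^2 + (p(0) - 1) r + q(0) = 0, i.e. r^2 - 1 r = 0.
Discriminant: (-1)^2 - 4(0) = 1, so r = (1 ± 1)/2.
Solving: r_1 = 1, r_2 = 0.

indicial: r^2 - 1 r = 0; roots r_1 = 1, r_2 = 0


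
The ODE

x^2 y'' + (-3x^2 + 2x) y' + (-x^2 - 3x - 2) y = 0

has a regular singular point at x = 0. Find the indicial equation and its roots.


Divide by x^2 to reach normal form y'' + P_1(x) y' + P_2(x) y = 0 with P_1(x) = -3 + 2/x and P_2(x) = -1 - 3/x - 2/x^2.
x = 0 is a singular point because the y'-coefficient -3 + 2/x has a pole at x = 0 and the y-coefficient -1 - 3/x - 2/x^2 has a pole at x = 0.
It is a regular singular point because x P_1(x) = p(x) = 2 - 3x and x^2 P_2(x) = q(x) = -x^2 - 3x - 2 are polynomials, hence analytic at x = 0.
p(0) = 2,  q(0) = -2.
Indicial equation: r(r-1) + p(0) r + q(0) = 0, i.e. r^2 + (p(0) - 1) r + q(0) = 0, i.e. r^2 + 1 r - 2 = 0.
Discriminant: (1)^2 - 4(-2) = 9, so r = (-1 ± 3)/2.
Solving: r_1 = 1, r_2 = -2.

indicial: r^2 + 1 r - 2 = 0; roots r_1 = 1, r_2 = -2


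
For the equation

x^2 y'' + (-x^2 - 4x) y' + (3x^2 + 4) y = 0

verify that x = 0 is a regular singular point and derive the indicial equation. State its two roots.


Divide by x^2 to reach normal form y'' + P_1(x) y' + P_2(x) y = 0 with P_1(x) = -1 - 4/x and P_2(x) = 3 + 4/x^2.
x = 0 is a singular point because the y'-coefficient -1 - 4/x has a pole at x = 0 and the y-coefficient 3 + 4/x^2 has a pole at x = 0.
It is a regular singular point because x P_1(x) = p(x) = -x - 4 and x^2 P_2(x) = q(x) = 3x^2 + 4 are polynomials, hence analytic at x = 0.
p(0) = -4,  q(0) = 4.
Indicial equation: r(r-1) + p(0) r + q(0) = 0, i.e. r^2 + (p(0) - 1) r + q(0) = 0, i.e. r^2 - 5 r + 4 = 0.
Discriminant: (-5)^2 - 4(4) = 9, so r = (5 ± 3)/2.
Solving: r_1 = 4, r_2 = 1.

indicial: r^2 - 5 r + 4 = 0; roots r_1 = 4, r_2 = 1


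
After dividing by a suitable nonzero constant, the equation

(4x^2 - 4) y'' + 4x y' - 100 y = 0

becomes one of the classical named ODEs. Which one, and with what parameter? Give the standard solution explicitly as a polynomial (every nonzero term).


All three coefficients share the factor -4; dividing through by -4 gives  (1 - x^2) y'' - x y' + 25 y = 0.
This matches the Chebyshev equation (1 - x^2) y'' - x y' + n^2 y = 0 (note the -x y' term, not -2x y') with n^2 = 25, so n = 5; the polynomial solution is T_5(x).
With y = sum_k a_k x^k, matching x^k gives (k+2)(k+1) a_{k+2} = (k^2 - n^2) a_k = (k - 5)(k + 5) a_k. The right side vanishes at k = 5, so the series with the parity of 5 terminates at degree 5.
Standard normalization: leading coefficient of T_n is 2^(n-1), so a_5 = 2^4 = 16. Work downward with a_k = (k+1)(k+2) a_{k+2} / ((k - 5)(k + 5)):
  a_3 = (4)(5)(16) / ((3 - 5)(3 + 5)) = 320/(-16) = -20
  a_1 = (2)(3)(-20) / ((1 - 5)(1 + 5)) = -120/(-24) = 5
Hence T_5(x) = 16 x^5 - 20 x^3 + 5 x.

T_5(x); series = 16 x^5 - 20 x^3 + 5 x


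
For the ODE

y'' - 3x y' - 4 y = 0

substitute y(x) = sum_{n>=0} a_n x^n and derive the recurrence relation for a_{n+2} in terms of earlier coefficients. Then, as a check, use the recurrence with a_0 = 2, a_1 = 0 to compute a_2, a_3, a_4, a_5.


Substitute y = sum_n a_n x^n.
y''(x) has coefficient (n+2)(n+1) a_{n+2} at x^n;
-3 x y'(x) has coefficient -3 n a_n at x^n (shift);
-4 y(x) has coefficient -4 a_n at x^n.
Matching x^n: (n+2)(n+1) a_{n+2} + (-3n - 4) a_n = 0.
Thus a_{n+2} = (3n + 4) / ((n+1)(n+2)) * a_n.

Check with a_0 = 2, a_1 = 0 (apply the recurrence for n = 0, 1, 2, 3): a_0 = 2, a_1 = 0, a_2 = 4, a_3 = 0, a_4 = 10/3, a_5 = 0.

a_(n+2) = (3n + 4) / ((n+1)(n+2)) * a_n; check: a_0 = 2, a_1 = 0, a_2 = 4, a_3 = 0, a_4 = 10/3, a_5 = 0


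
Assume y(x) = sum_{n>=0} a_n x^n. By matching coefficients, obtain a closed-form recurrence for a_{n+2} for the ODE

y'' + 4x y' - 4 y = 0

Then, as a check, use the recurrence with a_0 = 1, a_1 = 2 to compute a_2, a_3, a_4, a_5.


Substitute y = sum_n a_n x^n.
y''(x) has coefficient (n+2)(n+1) a_{n+2} at x^n;
4 x y'(x) has coefficient 4 n a_n at x^n (shift);
-4 y(x) has coefficient -4 a_n at x^n.
Matching x^n: (n+2)(n+1) a_{n+2} + (4n - 4) a_n = 0.
Thus a_{n+2} = (-4n + 4) / ((n+1)(n+2)) * a_n.

Check with a_0 = 1, a_1 = 2 (apply the recurrence for n = 0, 1, 2, 3): a_0 = 1, a_1 = 2, a_2 = 2, a_3 = 0, a_4 = -2/3, a_5 = 0.

a_(n+2) = (-4n + 4) / ((n+1)(n+2)) * a_n; check: a_0 = 1, a_1 = 2, a_2 = 2, a_3 = 0, a_4 = -2/3, a_5 = 0


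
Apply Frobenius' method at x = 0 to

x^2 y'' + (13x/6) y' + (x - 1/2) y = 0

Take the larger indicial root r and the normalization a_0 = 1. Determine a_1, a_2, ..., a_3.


Write in Frobenius form y'' + (p(x)/x) y' + (q(x)/x^2) y = 0:
  p(x) = 13/6,  q(x) = x - 1/2.
Indicial equation: r(r-1) + (13/6) r + (-1/2) = 0 -> roots r_1 = 1/3, r_2 = -3/2.
Take r = r_1 = 1/3. Let y(x) = x^r sum_{n>=0} a_n x^n with a_0 = 1.
Substitute y = x^r sum a_n x^n and match x^{r+n}. The recurrence is
  D(n) a_n + 1 a_{n-1} = 0,  where D(n) = (r+n)(r+n-1) + (13/6)(r+n) + (-1/2).
  a_n = -1 / D(n) * a_{n-1}.
Since the indicial polynomial factors as (r - r_1)(r - r_2), D(n) = (r_1 + n - r_1)(r_1 + n - r_2) = n(n + 11/6).
Evaluating step by step (a_0 = 1):
  n = 1: D(1) = 1(1 + 11/6) = 17/6; numerator = -1(1) = -1; a_1 = (-1)/(17/6) = -6/17
  n = 2: D(2) = 2(2 + 11/6) = 23/3; numerator = -1(-6/17) = 6/17; a_2 = (6/17)/(23/3) = 18/391
  n = 3: D(3) = 3(3 + 11/6) = 29/2; numerator = -1(18/391) = -18/391; a_3 = (-18/391)/(29/2) = -36/11339

r = 1/3; a_0 = 1; a_1 = -6/17; a_2 = 18/391; a_3 = -36/11339


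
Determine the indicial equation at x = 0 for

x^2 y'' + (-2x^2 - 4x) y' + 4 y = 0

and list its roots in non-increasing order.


Divide by x^2 to reach normal form y'' + P_1(x) y' + P_2(x) y = 0 with P_1(x) = -2 - 4/x and P_2(x) = 4/x^2.
x = 0 is a singular point because the y'-coefficient -2 - 4/x has a pole at x = 0 and the y-coefficient 4/x^2 has a pole at x = 0.
It is a regular singular point because x P_1(x) = p(x) = -2x - 4 and x^2 P_2(x) = q(x) = 4 are polynomials, hence analytic at x = 0.
p(0) = -4,  q(0) = 4.
Indicial equation: r(r-1) + p(0) r + q(0) = 0, i.e. r^2 + (p(0) - 1) r + q(0) = 0, i.e. r^2 - 5 r + 4 = 0.
Discriminant: (-5)^2 - 4(4) = 9, so r = (5 ± 3)/2.
Solving: r_1 = 4, r_2 = 1.

indicial: r^2 - 5 r + 4 = 0; roots r_1 = 4, r_2 = 1


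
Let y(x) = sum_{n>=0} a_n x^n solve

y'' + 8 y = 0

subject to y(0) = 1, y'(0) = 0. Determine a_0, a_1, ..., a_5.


Ansatz: y(x) = sum_{n>=0} a_n x^n, so y'(x) = sum_{n>=1} n a_n x^(n-1) and y''(x) = sum_{n>=2} n(n-1) a_n x^(n-2).
Substitute into P(x) y'' + Q(x) y' + R(x) y = 0 with P(x) = 1, Q(x) = 0, R(x) = 8, and match powers of x.
Initial conditions: a_0 = 1, a_1 = 0.
Setting the coefficient of each power of x to zero and solving order by order (substituting the coefficients already found):
  x^0: 2 a_2 + 8 a_0 = 0  ->  2 a_2 = -8 a_0 = -8  ->  a_2 = -4
  x^1: 6 a_3 + 8 a_1 = 0  ->  6 a_3 = -8 a_1 = 0  ->  a_3 = 0
  x^2: 12 a_4 + 8 a_2 = 0  ->  12 a_4 = -8 a_2 = 32  ->  a_4 = 8/3
  x^3: 20 a_5 + 8 a_3 = 0  ->  20 a_5 = -8 a_3 = 0  ->  a_5 = 0
Truncated series: y(x) = 1 - 4 x^2 + (8/3) x^4 + O(x^6).

a_0 = 1; a_1 = 0; a_2 = -4; a_3 = 0; a_4 = 8/3; a_5 = 0


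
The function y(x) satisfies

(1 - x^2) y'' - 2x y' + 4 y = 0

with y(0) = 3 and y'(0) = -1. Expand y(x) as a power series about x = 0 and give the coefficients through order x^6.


Ansatz: y(x) = sum_{n>=0} a_n x^n, so y'(x) = sum_{n>=1} n a_n x^(n-1) and y''(x) = sum_{n>=2} n(n-1) a_n x^(n-2).
Substitute into P(x) y'' + Q(x) y' + R(x) y = 0 with P(x) = 1 - x^2, Q(x) = -2x, R(x) = 4, and match powers of x.
Initial conditions: a_0 = 3, a_1 = -1.
Setting the coefficient of each power of x to zero and solving order by order (substituting the coefficients already found):
  x^0: 2 a_2 + 4 a_0 = 0  ->  2 a_2 = -4 a_0 = -12  ->  a_2 = -6
  x^1: 6 a_3 + 2 a_1 = 0  ->  6 a_3 = -2 a_1 = 2  ->  a_3 = 1/3
  x^2: 12 a_4 - 2 a_2 = 0  ->  12 a_4 = 2 a_2 = -12  ->  a_4 = -1
  x^3: 20 a_5 - 8 a_3 = 0  ->  20 a_5 = 8 a_3 = 8/3  ->  a_5 = 2/15
  x^4: 30 a_6 - 16 a_4 = 0  ->  30 a_6 = 16 a_4 = -16  ->  a_6 = -8/15
Truncated series: y(x) = 3 - x - 6 x^2 + (1/3) x^3 - x^4 + (2/15) x^5 - (8/15) x^6 + O(x^7).

a_0 = 3; a_1 = -1; a_2 = -6; a_3 = 1/3; a_4 = -1; a_5 = 2/15; a_6 = -8/15
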